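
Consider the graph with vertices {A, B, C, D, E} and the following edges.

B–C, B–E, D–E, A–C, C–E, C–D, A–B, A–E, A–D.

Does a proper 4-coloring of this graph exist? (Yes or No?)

Yes

The chromatic number is 4. A, B, C, E are pairwise adjacent (a clique of size 4), so at least 4 colors are needed.
One proper 4-coloring: A=1, B=4, C=3, D=4, E=2.
That is already a proper 4-coloring.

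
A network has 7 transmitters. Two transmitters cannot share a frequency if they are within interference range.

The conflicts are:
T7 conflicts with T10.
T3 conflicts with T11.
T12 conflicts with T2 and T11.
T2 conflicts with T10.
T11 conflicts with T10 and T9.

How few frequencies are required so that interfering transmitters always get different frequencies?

2

T3 and T11 conflict, so at least 2 frequencies are needed.
Using 2 frequencies: T7=1, T3=2, T12=2, T2=1, T11=1, T10=2, T9=2. Each listed conflict is separated.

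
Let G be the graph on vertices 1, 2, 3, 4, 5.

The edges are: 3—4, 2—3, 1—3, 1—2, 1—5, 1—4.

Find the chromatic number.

3

1, 3, 4 are mutually adjacent, so at least 3 colors are needed.
3 colors suffice: color red → {1}; color blue → {3, 5}; color green → {2, 4}. Each edge has distinct colors on its endpoints.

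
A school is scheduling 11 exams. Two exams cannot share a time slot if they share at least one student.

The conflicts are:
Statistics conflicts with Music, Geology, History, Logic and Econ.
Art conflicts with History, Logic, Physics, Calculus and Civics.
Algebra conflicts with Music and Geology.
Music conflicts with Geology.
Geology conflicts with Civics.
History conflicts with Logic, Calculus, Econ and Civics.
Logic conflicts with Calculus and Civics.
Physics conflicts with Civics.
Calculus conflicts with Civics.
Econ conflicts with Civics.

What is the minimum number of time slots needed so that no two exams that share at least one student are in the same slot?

5

Art, History, Logic, Calculus, Civics are mutually in conflict, so at least 5 time slots are needed.
Using 5 time slots: Statistics=1, Art=4, Algebra=1, Music=3, Geology=2, History=2, Logic=3, Physics=2, Calculus=5, Econ=3, Civics=1. Each listed conflict is separated.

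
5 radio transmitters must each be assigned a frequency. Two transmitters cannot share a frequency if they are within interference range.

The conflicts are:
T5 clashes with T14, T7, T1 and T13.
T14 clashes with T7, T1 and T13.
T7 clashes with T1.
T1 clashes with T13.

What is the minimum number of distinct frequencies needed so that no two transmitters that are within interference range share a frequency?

T5, T14, T1, T13 are mutually in conflict, so at least 4 frequencies are needed.
A valid assignment using 4 frequencies: T5=3, T14=1, T7=4, T1=2, T13=4. No two conflicting transmitters share a frequency.

4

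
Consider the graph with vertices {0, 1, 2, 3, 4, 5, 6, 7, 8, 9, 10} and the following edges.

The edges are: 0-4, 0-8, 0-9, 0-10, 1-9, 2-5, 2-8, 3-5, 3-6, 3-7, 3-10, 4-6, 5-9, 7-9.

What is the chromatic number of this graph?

The cycle 4-6-3-10-0-4 has odd length 5, so it cannot be 2-colored; at least 3 colors are needed.
3 colors suffice: color a → {0, 1, 2, 3}; color b → {6, 8, 9, 10}; color c → {4, 5, 7}. No two adjacent vertices share a color.

3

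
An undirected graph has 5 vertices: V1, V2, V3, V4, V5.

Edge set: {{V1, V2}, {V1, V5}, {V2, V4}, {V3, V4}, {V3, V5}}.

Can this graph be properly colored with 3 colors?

Yes

The chromatic number is 3. The cycle V4-V3-V5-V1-V2-V4 has odd length 5, so it cannot be 2-colored; at least 3 colors are needed.
One proper 3-coloring: V1=B, V2=R, V3=B, V4=G, V5=R.
That is already a proper 3-coloring.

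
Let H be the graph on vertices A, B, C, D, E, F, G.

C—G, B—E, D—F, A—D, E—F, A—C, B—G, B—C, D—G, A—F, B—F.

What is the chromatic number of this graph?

3

A, D, F form a triangle, so at least 3 colors are needed.
3 colors suffice: color red → {C, F}; color blue → {B, D}; color green → {A, E, G}. No two adjacent vertices share a color.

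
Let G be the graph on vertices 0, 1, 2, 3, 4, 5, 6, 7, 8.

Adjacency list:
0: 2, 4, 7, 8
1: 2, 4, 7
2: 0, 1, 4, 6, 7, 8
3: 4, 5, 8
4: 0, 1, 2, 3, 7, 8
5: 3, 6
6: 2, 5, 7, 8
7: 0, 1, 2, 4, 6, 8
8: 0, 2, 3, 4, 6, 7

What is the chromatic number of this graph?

0, 2, 4, 7, 8 are pairwise adjacent (a clique of size 5), so at least 5 colors are needed.
A valid assignment using 5 colors: 0=e, 1=d, 2=b, 3=a, 4=c, 5=b, 6=c, 7=a, 8=d. Each edge has distinct colors on its endpoints.

5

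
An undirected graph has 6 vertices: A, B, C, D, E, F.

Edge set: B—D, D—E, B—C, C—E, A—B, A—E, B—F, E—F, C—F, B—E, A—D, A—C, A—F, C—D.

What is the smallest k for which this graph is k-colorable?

5

A, B, C, D, E are pairwise adjacent (a clique of size 5), so at least 5 colors are needed.
5 colors suffice: color 1 → {C}; color 2 → {E}; color 3 → {A}; color 4 → {B}; color 5 → {D, F}. Each edge has distinct colors on its endpoints.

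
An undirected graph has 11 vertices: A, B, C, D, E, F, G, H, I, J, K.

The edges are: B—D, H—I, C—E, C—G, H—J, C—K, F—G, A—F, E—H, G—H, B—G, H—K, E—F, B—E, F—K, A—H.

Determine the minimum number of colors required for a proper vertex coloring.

2

H and I are adjacent, so at least 2 colors are needed.
One proper 2-coloring: A=2, B=1, C=1, D=2, E=2, F=1, G=2, H=1, I=2, J=2, K=2. Each edge has distinct colors on its endpoints.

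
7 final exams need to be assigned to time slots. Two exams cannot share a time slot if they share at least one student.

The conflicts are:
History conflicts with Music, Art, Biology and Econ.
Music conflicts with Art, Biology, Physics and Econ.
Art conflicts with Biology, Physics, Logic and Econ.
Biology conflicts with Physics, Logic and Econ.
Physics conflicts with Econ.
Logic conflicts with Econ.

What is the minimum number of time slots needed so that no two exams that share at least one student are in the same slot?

Music, Art, Biology, Physics, Econ all conflict with each other, so at least 5 time slots are needed.
A valid assignment using 5 time slots: History=5, Music=4, Art=1, Biology=2, Physics=5, Logic=4, Econ=3. Every pair that conflicts lands in different time slots.

5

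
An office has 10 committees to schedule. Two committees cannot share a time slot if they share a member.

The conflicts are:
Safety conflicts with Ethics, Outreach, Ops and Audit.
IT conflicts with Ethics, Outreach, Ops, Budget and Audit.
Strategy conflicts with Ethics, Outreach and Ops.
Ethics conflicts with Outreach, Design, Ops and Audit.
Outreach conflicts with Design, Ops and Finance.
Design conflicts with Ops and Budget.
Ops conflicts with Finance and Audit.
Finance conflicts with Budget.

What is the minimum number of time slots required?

Safety, Ethics, Outreach, Ops are mutually in conflict, so at least 4 time slots are needed.
4 time slots suffice: time slot 1 → {Ops, Budget}; time slot 2 → {Ethics, Finance}; time slot 3 → {Outreach, Audit}; time slot 4 → {Safety, IT, Strategy, Design}. Each listed conflict is separated.

4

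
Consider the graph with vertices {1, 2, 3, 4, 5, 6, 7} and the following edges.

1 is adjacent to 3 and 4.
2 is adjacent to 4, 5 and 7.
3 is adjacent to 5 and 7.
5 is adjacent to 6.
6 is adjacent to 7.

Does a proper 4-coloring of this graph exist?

Yes

The chromatic number is 3. The cycle 2-4-1-3-7-2 has odd length 5, so it cannot be 2-colored; at least 3 colors are needed.
3 colors suffice: color red → {2, 3, 6}; color blue → {1, 5, 7}; color green → {4}.
Since 4 ≥ 3, a proper 4-coloring certainly exists.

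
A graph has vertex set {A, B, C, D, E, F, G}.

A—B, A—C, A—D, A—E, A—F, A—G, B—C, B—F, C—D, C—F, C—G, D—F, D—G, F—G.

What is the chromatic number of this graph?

A, C, D, F, G are pairwise adjacent (a clique of size 5), so at least 5 colors are needed.
One proper 5-coloring: A=red, B=yellow, C=blue, D=yellow, E=blue, F=green, G=purple. Each edge has distinct colors on its endpoints.

5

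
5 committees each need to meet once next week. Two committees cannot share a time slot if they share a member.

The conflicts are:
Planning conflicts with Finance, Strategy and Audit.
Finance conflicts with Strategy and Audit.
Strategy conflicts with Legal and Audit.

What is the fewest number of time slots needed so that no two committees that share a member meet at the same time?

4

Planning, Finance, Strategy, Audit all conflict with each other, so at least 4 time slots are needed.
A valid assignment using 4 time slots: Planning=2, Finance=4, Strategy=1, Legal=2, Audit=3. Every pair that conflicts lands in different time slots.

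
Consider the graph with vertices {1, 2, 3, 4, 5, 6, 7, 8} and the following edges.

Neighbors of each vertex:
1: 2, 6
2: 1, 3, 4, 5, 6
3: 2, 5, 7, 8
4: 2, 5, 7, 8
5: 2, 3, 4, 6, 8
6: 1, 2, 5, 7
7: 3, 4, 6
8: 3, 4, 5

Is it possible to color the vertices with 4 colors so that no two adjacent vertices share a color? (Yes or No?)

Yes

The chromatic number is 3. 3, 5, 8 are mutually adjacent, so at least 3 colors are needed.
One proper 3-coloring: 1=red, 2=blue, 3=green, 4=green, 5=red, 6=green, 7=red, 8=blue.
Since 4 ≥ 3, a proper 4-coloring certainly exists.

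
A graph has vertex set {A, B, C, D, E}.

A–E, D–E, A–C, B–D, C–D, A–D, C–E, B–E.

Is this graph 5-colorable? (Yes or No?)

Yes

The chromatic number is 4. A, C, D, E form a clique, so at least 4 colors are needed.
4 colors suffice: color 1 → {D}; color 2 → {E}; color 3 → {B, C}; color 4 → {A}.
Since 5 ≥ 4, a proper 5-coloring certainly exists.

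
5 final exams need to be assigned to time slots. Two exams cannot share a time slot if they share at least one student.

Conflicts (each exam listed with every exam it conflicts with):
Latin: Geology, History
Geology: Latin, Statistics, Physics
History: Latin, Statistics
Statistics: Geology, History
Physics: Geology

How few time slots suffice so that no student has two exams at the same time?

2

Latin and History conflict, so at least 2 time slots are needed.
A valid assignment using 2 time slots: Latin=2, Geology=1, History=1, Statistics=2, Physics=2. No two conflicting exams share a time slot.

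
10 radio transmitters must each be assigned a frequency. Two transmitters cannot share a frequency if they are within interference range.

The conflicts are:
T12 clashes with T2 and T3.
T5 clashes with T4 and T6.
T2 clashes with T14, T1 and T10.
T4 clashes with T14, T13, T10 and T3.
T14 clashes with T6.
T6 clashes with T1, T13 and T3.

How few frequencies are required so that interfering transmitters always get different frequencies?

3

The cycle T12-T2-T14-T6-T3-T12 has odd length 5, so it cannot be 2-colored; at least 3 frequencies are needed.
3 frequencies suffice: frequency 1 → {T2, T4, T6}; frequency 2 → {T5, T14, T1, T13, T10, T3}; frequency 3 → {T12}. Every pair that conflicts lands in different frequencies.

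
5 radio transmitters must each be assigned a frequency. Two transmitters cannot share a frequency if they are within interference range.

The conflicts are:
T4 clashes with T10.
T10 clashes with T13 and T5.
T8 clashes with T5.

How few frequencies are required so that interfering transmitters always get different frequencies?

2

T10 and T13 conflict, so at least 2 frequencies are needed.
2 frequencies suffice: frequency 1 → {T10, T8}; frequency 2 → {T4, T13, T5}. Every pair that conflicts lands in different frequencies.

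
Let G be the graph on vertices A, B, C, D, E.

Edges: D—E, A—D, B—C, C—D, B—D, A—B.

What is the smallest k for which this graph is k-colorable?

B, C, D form a triangle, so at least 3 colors are needed.
3 colors suffice: color 1 → {D}; color 2 → {B, E}; color 3 → {A, C}. Each edge has distinct colors on its endpoints.

3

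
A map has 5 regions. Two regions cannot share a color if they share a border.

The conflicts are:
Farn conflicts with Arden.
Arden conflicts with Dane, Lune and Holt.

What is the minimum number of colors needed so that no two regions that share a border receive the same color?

2

Arden and Dane conflict, so at least 2 colors are needed.
One proper 2-coloring: Farn=2, Arden=1, Dane=2, Lune=2, Holt=2. Every pair that conflicts lands in different colors.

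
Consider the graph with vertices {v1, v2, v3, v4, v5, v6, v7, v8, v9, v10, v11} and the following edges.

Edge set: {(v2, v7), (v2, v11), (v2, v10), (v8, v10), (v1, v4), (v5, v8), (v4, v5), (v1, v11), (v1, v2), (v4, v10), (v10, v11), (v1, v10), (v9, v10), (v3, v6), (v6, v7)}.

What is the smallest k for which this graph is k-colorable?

4

v1, v2, v10, v11 form a clique, so at least 4 colors are needed.
4 colors suffice: color 1 → {v3, v5, v7, v10}; color 2 → {v1, v6, v8, v9}; color 3 → {v2, v4}; color 4 → {v11}. Every edge joins two different colors.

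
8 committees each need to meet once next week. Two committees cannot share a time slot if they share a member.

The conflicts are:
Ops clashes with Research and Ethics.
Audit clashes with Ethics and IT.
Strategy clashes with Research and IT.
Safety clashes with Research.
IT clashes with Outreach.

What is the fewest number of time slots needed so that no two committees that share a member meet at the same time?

2

Strategy and Research conflict, so at least 2 time slots are needed.
2 time slots suffice: Ops=2, Audit=2, Strategy=2, Safety=2, Research=1, Ethics=1, IT=1, Outreach=2. Each listed conflict is separated.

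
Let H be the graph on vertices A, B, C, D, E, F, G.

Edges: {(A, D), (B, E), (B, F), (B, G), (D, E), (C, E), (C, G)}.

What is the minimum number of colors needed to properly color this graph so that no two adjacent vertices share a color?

B and F are adjacent, so at least 2 colors are needed.
One proper 2-coloring: A=blue, B=red, C=red, D=red, E=blue, F=blue, G=blue. Every edge joins two different colors.

2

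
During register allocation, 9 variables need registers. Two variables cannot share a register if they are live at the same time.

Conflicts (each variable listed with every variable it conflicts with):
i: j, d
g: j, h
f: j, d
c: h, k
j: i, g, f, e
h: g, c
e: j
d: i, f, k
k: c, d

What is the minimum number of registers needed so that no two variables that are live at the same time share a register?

3

The cycle h-g-j-f-d-k-c-h has odd length 7, so it cannot be 2-colored; at least 3 registers are needed.
3 registers suffice: register 1 → {c, j, d}; register 2 → {i, f, h, e, k}; register 3 → {g}. Each listed conflict is separated.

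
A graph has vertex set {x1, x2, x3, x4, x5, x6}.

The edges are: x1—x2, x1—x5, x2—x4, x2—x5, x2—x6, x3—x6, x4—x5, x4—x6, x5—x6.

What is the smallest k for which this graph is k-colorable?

4

x2, x4, x5, x6 are mutually adjacent (a clique of size 4), so at least 4 colors are needed.
One proper 4-coloring: x1=1, x2=2, x3=2, x4=4, x5=3, x6=1. Every edge joins two different colors.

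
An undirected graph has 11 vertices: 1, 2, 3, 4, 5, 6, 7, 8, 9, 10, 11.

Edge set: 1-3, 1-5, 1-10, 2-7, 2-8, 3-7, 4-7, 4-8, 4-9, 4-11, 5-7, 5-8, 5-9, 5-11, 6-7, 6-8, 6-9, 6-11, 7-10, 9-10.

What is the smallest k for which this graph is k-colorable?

2

1 and 3 are adjacent, so at least 2 colors are needed.
One proper 2-coloring: 1=red, 2=blue, 3=blue, 4=blue, 5=blue, 6=blue, 7=red, 8=red, 9=red, 10=blue, 11=red. No two adjacent vertices share a color.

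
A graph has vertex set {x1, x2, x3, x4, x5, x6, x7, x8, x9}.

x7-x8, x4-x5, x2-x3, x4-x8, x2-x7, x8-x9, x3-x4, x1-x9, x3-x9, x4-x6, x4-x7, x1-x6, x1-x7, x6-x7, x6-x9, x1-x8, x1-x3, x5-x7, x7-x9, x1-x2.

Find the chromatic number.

x1, x6, x7, x9 are pairwise adjacent (a clique of size 4), so at least 4 colors are needed.
4 colors suffice: color 1 → {x3, x7}; color 2 → {x1, x4}; color 3 → {x2, x5, x9}; color 4 → {x6, x8}. No two adjacent vertices share a color.

4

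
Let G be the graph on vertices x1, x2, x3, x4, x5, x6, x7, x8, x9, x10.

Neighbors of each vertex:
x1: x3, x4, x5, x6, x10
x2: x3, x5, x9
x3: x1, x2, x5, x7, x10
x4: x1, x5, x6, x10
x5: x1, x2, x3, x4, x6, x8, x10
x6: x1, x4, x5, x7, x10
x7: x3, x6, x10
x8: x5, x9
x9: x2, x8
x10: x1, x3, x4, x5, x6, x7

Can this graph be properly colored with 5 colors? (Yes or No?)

The chromatic number is 5. x1, x4, x5, x6, x10 are pairwise adjacent (a clique of size 5), so at least 5 colors are needed.
5 colors suffice: color red → {x5, x7, x9}; color blue → {x2, x8, x10}; color green → {x1}; color yellow → {x3, x6}; color purple → {x4}.
That is already a proper 5-coloring.

Yes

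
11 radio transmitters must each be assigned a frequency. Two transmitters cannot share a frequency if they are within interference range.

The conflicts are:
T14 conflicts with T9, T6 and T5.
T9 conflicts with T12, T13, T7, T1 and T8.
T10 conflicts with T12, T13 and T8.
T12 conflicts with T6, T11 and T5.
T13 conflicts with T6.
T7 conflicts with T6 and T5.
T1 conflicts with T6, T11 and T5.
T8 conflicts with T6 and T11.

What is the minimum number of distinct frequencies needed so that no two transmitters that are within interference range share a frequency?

2

T10 and T8 conflict, so at least 2 frequencies are needed.
2 frequencies suffice: T14=2, T9=1, T10=1, T12=2, T13=2, T7=2, T1=2, T8=2, T6=1, T11=1, T5=1. Every pair that conflicts lands in different frequencies.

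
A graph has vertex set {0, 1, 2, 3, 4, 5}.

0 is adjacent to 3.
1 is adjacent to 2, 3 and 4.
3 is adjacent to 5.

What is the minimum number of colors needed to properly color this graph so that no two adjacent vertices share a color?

2

1 and 2 are adjacent, so at least 2 colors are needed.
A valid assignment using 2 colors: 0=red, 1=red, 2=blue, 3=blue, 4=blue, 5=red. Each edge has distinct colors on its endpoints.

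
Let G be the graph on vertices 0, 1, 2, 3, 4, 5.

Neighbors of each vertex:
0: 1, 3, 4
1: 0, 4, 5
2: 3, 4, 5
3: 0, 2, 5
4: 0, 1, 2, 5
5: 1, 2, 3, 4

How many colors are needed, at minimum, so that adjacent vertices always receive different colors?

1, 4, 5 form a triangle, so at least 3 colors are needed.
3 colors suffice: color a → {3, 4}; color b → {0, 5}; color c → {1, 2}. No two adjacent vertices share a color.

3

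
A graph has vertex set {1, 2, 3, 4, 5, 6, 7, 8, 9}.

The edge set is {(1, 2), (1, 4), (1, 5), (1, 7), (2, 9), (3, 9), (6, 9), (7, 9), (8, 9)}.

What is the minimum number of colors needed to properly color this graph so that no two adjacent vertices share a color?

2

3 and 9 are adjacent, so at least 2 colors are needed.
2 colors suffice: color a → {1, 9}; color b → {2, 3, 4, 5, 6, 7, 8}. Each edge has distinct colors on its endpoints.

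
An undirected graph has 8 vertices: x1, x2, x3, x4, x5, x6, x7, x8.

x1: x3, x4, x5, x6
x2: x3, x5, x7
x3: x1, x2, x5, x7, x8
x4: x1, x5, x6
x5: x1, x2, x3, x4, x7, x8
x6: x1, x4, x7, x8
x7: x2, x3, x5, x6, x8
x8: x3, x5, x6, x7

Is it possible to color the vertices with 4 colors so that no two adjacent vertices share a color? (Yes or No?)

The chromatic number is 4. x2, x3, x5, x7 are mutually adjacent (a clique of size 4), so at least 4 colors are needed.
4 colors suffice: color 1 → {x5, x6}; color 2 → {x1, x7}; color 3 → {x3, x4}; color 4 → {x2, x8}.
That is already a proper 4-coloring.

Yes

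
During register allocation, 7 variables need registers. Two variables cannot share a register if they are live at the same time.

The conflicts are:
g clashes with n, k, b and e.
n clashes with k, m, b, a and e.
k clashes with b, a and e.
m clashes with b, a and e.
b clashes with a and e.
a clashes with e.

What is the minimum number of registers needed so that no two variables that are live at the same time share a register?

5

n, m, b, a, e all conflict with each other, so at least 5 registers are needed.
5 registers suffice: register 1 → {n}; register 2 → {b}; register 3 → {e}; register 4 → {g, a}; register 5 → {k, m}. Each listed conflict is separated.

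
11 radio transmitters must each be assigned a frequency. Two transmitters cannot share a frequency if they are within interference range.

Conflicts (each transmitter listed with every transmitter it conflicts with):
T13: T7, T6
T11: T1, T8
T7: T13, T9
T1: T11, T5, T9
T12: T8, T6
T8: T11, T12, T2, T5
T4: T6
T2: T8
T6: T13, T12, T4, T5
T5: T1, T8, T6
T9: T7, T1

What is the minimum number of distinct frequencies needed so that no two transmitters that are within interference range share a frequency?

T6 and T5 conflict, so at least 2 frequencies are needed.
2 frequencies suffice: T13=2, T11=2, T7=1, T1=1, T12=2, T8=1, T4=2, T2=2, T6=1, T5=2, T9=2. Every pair that conflicts lands in different frequencies.

2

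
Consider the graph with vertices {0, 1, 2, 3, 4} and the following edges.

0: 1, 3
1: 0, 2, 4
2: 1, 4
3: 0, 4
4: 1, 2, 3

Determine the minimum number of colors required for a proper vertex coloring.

1, 2, 4 are mutually adjacent, so at least 3 colors are needed.
3 colors suffice: color a → {1, 3}; color b → {0, 4}; color c → {2}. Every edge joins two different colors.

3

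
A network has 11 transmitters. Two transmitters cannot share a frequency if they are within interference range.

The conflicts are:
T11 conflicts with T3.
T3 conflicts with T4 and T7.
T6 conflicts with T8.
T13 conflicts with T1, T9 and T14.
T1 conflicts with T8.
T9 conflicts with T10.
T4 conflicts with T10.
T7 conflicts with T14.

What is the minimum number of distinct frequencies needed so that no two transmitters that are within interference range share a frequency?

3

The cycle T9-T10-T4-T3-T7-T14-T13-T9 has odd length 7, so it cannot be 2-colored; at least 3 frequencies are needed.
A valid assignment using 3 frequencies: T11=2, T3=1, T6=2, T13=1, T1=2, T9=2, T4=2, T7=2, T10=1, T14=3, T8=1. Every pair that conflicts lands in different frequencies.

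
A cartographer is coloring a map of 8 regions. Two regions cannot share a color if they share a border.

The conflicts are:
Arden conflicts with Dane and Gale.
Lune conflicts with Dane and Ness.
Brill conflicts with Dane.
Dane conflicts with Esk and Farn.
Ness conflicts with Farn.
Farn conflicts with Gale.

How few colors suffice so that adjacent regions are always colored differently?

Brill and Dane conflict, so at least 2 colors are needed.
2 colors suffice: color 1 → {Dane, Ness, Gale}; color 2 → {Arden, Lune, Brill, Esk, Farn}. No two conflicting regions share a color.

2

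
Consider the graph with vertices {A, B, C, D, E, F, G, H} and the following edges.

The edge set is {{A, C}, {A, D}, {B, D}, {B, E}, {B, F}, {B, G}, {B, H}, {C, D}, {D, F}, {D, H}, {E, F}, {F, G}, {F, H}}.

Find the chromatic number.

B, D, F, H are pairwise adjacent (a clique of size 4), so at least 4 colors are needed.
A valid assignment using 4 colors: A=3, B=1, C=1, D=2, E=2, F=3, G=2, H=4. No two adjacent vertices share a color.

4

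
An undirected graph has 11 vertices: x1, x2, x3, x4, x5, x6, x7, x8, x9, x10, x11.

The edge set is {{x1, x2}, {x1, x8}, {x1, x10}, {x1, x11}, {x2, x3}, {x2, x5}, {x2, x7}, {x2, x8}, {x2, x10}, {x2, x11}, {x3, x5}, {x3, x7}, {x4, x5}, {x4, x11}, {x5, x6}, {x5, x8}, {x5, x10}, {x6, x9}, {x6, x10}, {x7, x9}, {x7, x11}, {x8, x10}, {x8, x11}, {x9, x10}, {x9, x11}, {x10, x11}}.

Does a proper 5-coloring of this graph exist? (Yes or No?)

Yes

The chromatic number is 5. x1, x2, x8, x10, x11 form a clique, so at least 5 colors are needed.
One proper 5-coloring: x1=5, x2=1, x3=4, x4=1, x5=3, x6=4, x7=2, x8=4, x9=1, x10=2, x11=3.
That is already a proper 5-coloring.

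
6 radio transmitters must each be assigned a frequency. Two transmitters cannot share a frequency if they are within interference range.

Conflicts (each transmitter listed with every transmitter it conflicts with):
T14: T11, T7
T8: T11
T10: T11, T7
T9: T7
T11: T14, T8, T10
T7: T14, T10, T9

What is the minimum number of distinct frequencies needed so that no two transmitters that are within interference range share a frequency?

2

T8 and T11 conflict, so at least 2 frequencies are needed.
2 frequencies suffice: frequency 1 → {T11, T7}; frequency 2 → {T14, T8, T10, T9}. Each listed conflict is separated.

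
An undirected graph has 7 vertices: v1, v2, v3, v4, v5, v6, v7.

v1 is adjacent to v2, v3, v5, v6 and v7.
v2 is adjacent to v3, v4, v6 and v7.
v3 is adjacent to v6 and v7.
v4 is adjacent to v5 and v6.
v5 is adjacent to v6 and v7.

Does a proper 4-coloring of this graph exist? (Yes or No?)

The chromatic number is 4. v1, v2, v3, v6 form a clique, so at least 4 colors are needed.
4 colors suffice: color 1 → {v1, v4}; color 2 → {v6, v7}; color 3 → {v2, v5}; color 4 → {v3}.
That is already a proper 4-coloring.

Yes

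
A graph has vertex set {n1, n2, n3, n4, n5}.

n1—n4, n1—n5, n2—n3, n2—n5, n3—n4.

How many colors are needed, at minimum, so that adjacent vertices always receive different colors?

The cycle n2-n5-n1-n4-n3-n2 has odd length 5, so it cannot be 2-colored; at least 3 colors are needed.
3 colors suffice: n1=1, n2=3, n3=1, n4=2, n5=2. Each edge has distinct colors on its endpoints.

3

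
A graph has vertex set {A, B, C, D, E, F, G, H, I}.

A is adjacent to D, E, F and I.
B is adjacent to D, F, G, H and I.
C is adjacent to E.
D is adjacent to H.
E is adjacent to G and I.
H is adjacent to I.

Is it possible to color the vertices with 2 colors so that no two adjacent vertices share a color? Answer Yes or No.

No

B, H, I form a triangle, so at least 3 colors are needed.
So 2 colors are not enough.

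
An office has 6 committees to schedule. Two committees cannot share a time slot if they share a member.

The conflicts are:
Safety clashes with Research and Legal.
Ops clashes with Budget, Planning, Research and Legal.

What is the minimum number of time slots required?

2

Ops and Legal conflict, so at least 2 time slots are needed.
2 time slots suffice: time slot 1 → {Safety, Ops}; time slot 2 → {Budget, Planning, Research, Legal}. Every pair that conflicts lands in different time slots.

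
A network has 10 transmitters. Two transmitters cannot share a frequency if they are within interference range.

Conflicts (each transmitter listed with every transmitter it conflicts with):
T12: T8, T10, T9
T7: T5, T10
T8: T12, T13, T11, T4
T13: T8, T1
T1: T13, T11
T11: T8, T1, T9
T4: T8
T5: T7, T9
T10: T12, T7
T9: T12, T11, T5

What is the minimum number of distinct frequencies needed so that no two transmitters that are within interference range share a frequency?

3

The cycle T10-T12-T9-T5-T7-T10 has odd length 5, so it cannot be 2-colored; at least 3 frequencies are needed.
3 frequencies suffice: T12=2, T7=1, T8=1, T13=2, T1=1, T11=2, T4=2, T5=2, T10=3, T9=1. Every pair that conflicts lands in different frequencies.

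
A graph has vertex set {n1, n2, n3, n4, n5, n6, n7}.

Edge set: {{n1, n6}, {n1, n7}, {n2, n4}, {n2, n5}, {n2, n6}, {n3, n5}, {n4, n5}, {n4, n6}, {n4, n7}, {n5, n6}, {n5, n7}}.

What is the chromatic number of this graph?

n2, n4, n5, n6 are pairwise adjacent (a clique of size 4), so at least 4 colors are needed.
4 colors suffice: color 1 → {n1, n5}; color 2 → {n3, n6, n7}; color 3 → {n4}; color 4 → {n2}. Every edge joins two different colors.

4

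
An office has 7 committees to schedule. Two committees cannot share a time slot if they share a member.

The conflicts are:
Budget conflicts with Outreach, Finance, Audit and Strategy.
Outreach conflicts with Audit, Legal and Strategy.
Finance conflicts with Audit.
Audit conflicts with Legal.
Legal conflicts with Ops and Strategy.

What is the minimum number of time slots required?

3

Budget, Outreach, Audit are mutually in conflict, so at least 3 time slots are needed.
3 time slots suffice: time slot 1 → {Budget, Legal}; time slot 2 → {Outreach, Finance, Ops}; time slot 3 → {Audit, Strategy}. No two conflicting committees share a time slot.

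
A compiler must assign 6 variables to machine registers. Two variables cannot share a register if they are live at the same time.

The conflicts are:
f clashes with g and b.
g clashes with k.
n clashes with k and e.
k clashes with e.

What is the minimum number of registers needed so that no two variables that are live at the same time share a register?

n, k, e pairwise conflict, so at least 3 registers are needed.
3 registers suffice: register 1 → {f, k}; register 2 → {g, n, b}; register 3 → {e}. Each listed conflict is separated.

3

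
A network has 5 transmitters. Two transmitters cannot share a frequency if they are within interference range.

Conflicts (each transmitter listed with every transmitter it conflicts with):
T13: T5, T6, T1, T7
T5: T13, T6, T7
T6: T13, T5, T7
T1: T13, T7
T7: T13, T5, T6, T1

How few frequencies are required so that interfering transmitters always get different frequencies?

T13, T5, T6, T7 all conflict with each other, so at least 4 frequencies are needed.
4 frequencies suffice: T13=2, T5=4, T6=3, T1=3, T7=1. Each listed conflict is separated.

4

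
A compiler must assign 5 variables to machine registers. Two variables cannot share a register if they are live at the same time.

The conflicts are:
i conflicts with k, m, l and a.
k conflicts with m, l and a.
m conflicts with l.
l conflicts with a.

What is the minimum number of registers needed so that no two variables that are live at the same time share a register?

i, k, m, l are mutually in conflict, so at least 4 registers are needed.
A valid assignment using 4 registers: i=3, k=1, m=4, l=2, a=4. Every pair that conflicts lands in different registers.

4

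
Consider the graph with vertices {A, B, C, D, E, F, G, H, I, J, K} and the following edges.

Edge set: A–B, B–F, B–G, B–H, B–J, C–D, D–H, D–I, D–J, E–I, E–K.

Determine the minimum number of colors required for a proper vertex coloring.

B and F are adjacent, so at least 2 colors are needed.
2 colors suffice: A=blue, B=red, C=blue, D=red, E=red, F=blue, G=blue, H=blue, I=blue, J=blue, K=blue. Every edge joins two different colors.

2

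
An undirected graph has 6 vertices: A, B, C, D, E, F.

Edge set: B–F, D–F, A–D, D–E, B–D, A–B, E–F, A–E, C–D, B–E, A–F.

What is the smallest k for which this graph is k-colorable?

5

A, B, D, E, F are mutually adjacent (a clique of size 5), so at least 5 colors are needed.
5 colors suffice: A=2, B=3, C=2, D=1, E=5, F=4. Each edge has distinct colors on its endpoints.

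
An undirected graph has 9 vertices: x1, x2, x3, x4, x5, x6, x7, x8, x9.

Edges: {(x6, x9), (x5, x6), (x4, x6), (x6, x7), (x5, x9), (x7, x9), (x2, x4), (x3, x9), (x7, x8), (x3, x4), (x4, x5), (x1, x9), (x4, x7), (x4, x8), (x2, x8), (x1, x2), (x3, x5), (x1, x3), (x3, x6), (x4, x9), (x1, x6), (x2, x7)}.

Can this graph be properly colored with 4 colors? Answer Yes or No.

x3, x4, x5, x6, x9 are pairwise adjacent (a clique of size 5), so at least 5 colors are needed.
So 4 colors are not enough.

No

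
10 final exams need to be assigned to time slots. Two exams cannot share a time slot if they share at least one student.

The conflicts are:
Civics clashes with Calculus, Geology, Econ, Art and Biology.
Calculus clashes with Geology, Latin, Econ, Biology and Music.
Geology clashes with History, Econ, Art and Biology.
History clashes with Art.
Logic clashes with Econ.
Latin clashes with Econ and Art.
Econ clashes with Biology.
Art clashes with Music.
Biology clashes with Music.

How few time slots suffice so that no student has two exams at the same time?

Civics, Calculus, Geology, Econ, Biology all conflict with each other, so at least 5 time slots are needed.
5 time slots suffice: time slot 1 → {Econ, Art}; time slot 2 → {Geology, Logic, Latin, Music}; time slot 3 → {Calculus, History}; time slot 4 → {Biology}; time slot 5 → {Civics}. No two conflicting exams share a time slot.

5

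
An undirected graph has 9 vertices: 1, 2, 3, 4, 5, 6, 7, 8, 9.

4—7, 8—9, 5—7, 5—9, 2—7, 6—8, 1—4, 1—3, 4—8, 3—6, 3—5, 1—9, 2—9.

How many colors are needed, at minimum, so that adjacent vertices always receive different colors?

3

The cycle 6-8-9-5-3-6 has odd length 5, so it cannot be 2-colored; at least 3 colors are needed.
3 colors suffice: color red → {3, 7, 9}; color blue → {1, 2, 5, 8}; color green → {4, 6}. Each edge has distinct colors on its endpoints.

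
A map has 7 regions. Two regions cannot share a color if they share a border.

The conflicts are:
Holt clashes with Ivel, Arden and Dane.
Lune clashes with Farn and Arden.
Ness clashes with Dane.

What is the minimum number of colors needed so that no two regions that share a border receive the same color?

2

Lune and Farn conflict, so at least 2 colors are needed.
2 colors suffice: color 1 → {Holt, Lune, Ness}; color 2 → {Ivel, Farn, Arden, Dane}. Every pair that conflicts lands in different colors.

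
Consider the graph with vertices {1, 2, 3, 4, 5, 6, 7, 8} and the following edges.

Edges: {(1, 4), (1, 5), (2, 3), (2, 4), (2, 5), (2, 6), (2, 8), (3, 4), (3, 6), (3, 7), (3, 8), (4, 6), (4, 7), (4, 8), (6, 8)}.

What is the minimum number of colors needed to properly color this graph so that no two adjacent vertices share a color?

5

2, 3, 4, 6, 8 are pairwise adjacent (a clique of size 5), so at least 5 colors are needed.
One proper 5-coloring: 1=blue, 2=green, 3=blue, 4=red, 5=red, 6=purple, 7=green, 8=yellow. Every edge joins two different colors.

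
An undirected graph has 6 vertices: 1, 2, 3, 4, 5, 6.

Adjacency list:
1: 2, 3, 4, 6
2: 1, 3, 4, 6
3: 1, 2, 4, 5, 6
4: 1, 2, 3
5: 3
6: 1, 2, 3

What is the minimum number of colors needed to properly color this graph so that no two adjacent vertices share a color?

4

1, 2, 3, 6 are pairwise adjacent (a clique of size 4), so at least 4 colors are needed.
4 colors suffice: color red → {3}; color blue → {2, 5}; color green → {1}; color yellow → {4, 6}. No two adjacent vertices share a color.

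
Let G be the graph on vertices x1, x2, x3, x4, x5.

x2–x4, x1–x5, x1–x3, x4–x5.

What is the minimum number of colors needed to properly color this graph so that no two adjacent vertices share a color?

x1 and x3 are adjacent, so at least 2 colors are needed.
2 colors suffice: color R → {x1, x4}; color B → {x2, x3, x5}. Every edge joins two different colors.

2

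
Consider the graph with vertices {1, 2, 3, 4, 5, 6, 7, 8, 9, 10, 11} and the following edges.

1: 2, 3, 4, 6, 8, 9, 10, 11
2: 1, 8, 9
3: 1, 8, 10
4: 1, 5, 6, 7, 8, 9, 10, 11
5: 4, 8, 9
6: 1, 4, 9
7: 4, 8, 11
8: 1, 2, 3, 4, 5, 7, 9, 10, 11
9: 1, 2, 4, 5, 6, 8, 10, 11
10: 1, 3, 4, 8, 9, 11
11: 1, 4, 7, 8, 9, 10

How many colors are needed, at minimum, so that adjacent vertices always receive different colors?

1, 4, 8, 9, 10, 11 form a clique, so at least 6 colors are needed.
One proper 6-coloring: 1=b, 2=d, 3=c, 4=d, 5=b, 6=a, 7=b, 8=a, 9=c, 10=f, 11=e. No two adjacent vertices share a color.

6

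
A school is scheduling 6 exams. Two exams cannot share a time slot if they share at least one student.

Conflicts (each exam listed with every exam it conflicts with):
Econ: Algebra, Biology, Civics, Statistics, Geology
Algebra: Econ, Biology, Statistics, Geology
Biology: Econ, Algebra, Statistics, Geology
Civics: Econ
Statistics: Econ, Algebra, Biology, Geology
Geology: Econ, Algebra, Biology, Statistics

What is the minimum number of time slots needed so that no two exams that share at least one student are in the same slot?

5

Econ, Algebra, Biology, Statistics, Geology all conflict with each other, so at least 5 time slots are needed.
5 time slots suffice: Econ=1, Algebra=5, Biology=4, Civics=2, Statistics=3, Geology=2. Every pair that conflicts lands in different time slots.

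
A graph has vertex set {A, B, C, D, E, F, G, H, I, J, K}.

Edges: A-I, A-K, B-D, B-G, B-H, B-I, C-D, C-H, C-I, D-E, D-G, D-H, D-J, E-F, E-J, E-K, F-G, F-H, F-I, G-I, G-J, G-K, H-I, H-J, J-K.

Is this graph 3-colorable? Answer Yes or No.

Yes

The chromatic number is 3. G, J, K form a triangle, so at least 3 colors are needed.
3 colors suffice: color 1 → {D, I, K}; color 2 → {A, E, G, H}; color 3 → {B, C, F, J}.
That is already a proper 3-coloring.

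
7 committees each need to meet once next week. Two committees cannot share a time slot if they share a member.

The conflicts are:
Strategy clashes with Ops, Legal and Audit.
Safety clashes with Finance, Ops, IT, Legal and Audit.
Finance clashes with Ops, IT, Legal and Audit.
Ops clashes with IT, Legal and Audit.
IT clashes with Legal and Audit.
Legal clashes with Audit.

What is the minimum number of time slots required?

Safety, Finance, Ops, IT, Legal, Audit are mutually in conflict, so at least 6 time slots are needed.
A valid assignment using 6 time slots: Strategy=4, Safety=4, Finance=5, Ops=2, IT=6, Legal=1, Audit=3. No two conflicting committees share a time slot.

6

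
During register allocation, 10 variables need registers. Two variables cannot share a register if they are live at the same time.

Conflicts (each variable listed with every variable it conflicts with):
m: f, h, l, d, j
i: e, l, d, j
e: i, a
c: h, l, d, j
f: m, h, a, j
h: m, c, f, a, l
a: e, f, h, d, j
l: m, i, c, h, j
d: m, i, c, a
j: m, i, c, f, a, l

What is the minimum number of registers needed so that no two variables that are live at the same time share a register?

3

i, l, j pairwise conflict, so at least 3 registers are needed.
3 registers suffice: register 1 → {e, h, d, j}; register 2 → {m, i, c, a}; register 3 → {f, l}. Each listed conflict is separated.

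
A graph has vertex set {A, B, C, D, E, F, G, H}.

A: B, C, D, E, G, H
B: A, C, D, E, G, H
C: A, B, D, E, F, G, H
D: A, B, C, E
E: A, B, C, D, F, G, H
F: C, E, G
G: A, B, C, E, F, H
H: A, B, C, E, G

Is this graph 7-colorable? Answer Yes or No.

Yes

The chromatic number is 6. A, B, C, E, G, H are mutually adjacent (a clique of size 6), so at least 6 colors are needed.
6 colors suffice: color 1 → {C}; color 2 → {E}; color 3 → {A, F}; color 4 → {D, G}; color 5 → {B}; color 6 → {H}.
Since 7 ≥ 6, a proper 7-coloring certainly exists.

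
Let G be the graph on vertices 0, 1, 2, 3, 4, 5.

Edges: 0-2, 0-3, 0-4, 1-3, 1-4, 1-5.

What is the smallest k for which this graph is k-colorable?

0 and 2 are adjacent, so at least 2 colors are needed.
A valid assignment using 2 colors: 0=a, 1=a, 2=b, 3=b, 4=b, 5=b. Every edge joins two different colors.

2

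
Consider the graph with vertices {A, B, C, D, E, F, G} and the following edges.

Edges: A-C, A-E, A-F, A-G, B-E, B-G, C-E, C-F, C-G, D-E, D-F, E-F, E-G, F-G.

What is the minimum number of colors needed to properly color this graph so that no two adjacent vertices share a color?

5

A, C, E, F, G form a clique, so at least 5 colors are needed.
5 colors suffice: color 1 → {E}; color 2 → {B, F}; color 3 → {D, G}; color 4 → {C}; color 5 → {A}. Each edge has distinct colors on its endpoints.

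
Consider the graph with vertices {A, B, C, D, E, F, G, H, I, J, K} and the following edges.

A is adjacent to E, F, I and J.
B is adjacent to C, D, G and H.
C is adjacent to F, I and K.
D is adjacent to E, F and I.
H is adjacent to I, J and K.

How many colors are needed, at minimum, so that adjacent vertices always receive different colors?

2

H and K are adjacent, so at least 2 colors are needed.
A valid assignment using 2 colors: A=1, B=2, C=1, D=1, E=2, F=2, G=1, H=1, I=2, J=2, K=2. No two adjacent vertices share a color.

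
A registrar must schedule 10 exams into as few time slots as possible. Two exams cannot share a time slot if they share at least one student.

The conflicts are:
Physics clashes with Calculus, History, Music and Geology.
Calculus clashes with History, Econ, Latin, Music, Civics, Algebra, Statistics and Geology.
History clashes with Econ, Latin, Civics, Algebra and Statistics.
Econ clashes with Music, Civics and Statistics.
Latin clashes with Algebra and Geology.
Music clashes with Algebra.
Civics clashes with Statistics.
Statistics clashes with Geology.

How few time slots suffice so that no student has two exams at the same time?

Calculus, History, Econ, Civics, Statistics all conflict with each other, so at least 5 time slots are needed.
5 time slots suffice: Physics=3, Calculus=1, History=2, Econ=3, Latin=3, Music=2, Civics=5, Algebra=4, Statistics=4, Geology=2. Each listed conflict is separated.

5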